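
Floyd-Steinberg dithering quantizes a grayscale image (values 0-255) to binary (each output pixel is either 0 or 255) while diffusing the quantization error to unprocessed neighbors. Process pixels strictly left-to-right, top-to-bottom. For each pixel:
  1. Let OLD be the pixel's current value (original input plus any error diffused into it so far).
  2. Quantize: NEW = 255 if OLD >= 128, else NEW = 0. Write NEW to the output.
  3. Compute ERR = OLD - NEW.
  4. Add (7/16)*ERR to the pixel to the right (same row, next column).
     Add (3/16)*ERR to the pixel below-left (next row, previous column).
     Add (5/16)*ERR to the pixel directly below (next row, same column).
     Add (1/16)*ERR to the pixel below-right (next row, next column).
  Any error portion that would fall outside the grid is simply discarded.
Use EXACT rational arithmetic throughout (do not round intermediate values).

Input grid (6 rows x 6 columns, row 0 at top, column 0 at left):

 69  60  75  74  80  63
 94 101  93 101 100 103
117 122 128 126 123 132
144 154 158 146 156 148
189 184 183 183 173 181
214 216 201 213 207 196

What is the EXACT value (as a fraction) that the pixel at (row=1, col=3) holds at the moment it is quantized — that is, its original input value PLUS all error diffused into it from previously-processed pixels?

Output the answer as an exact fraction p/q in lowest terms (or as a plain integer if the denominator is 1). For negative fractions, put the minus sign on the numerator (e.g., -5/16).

(0,0): OLD=69 → NEW=0, ERR=69
(0,1): OLD=1443/16 → NEW=0, ERR=1443/16
(0,2): OLD=29301/256 → NEW=0, ERR=29301/256
(0,3): OLD=508211/4096 → NEW=0, ERR=508211/4096
(0,4): OLD=8800357/65536 → NEW=255, ERR=-7911323/65536
(0,5): OLD=10681027/1048576 → NEW=0, ERR=10681027/1048576
(1,0): OLD=33913/256 → NEW=255, ERR=-31367/256
(1,1): OLD=207567/2048 → NEW=0, ERR=207567/2048
(1,2): OLD=13238907/65536 → NEW=255, ERR=-3472773/65536
(1,3): OLD=26505183/262144 → NEW=0, ERR=26505183/262144
Target (1,3): original=101, with diffused error = 26505183/262144

Answer: 26505183/262144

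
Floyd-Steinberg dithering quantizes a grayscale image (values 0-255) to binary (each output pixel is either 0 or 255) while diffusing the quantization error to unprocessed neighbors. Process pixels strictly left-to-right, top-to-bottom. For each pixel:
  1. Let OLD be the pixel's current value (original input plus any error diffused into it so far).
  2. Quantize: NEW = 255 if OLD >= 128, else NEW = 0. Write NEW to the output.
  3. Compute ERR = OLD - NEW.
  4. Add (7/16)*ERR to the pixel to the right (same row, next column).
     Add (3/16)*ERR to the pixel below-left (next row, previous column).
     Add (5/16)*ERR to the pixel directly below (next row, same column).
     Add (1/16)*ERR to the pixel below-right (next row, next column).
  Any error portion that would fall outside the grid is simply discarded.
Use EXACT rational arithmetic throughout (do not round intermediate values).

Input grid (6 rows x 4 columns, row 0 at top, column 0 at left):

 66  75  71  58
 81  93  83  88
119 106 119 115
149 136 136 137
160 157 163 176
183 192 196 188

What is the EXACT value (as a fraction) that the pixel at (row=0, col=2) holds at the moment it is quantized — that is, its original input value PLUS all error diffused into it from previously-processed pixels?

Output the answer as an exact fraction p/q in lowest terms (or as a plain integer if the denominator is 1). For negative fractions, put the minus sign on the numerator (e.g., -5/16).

Answer: 14905/128

Derivation:
(0,0): OLD=66 → NEW=0, ERR=66
(0,1): OLD=831/8 → NEW=0, ERR=831/8
(0,2): OLD=14905/128 → NEW=0, ERR=14905/128
Target (0,2): original=71, with diffused error = 14905/128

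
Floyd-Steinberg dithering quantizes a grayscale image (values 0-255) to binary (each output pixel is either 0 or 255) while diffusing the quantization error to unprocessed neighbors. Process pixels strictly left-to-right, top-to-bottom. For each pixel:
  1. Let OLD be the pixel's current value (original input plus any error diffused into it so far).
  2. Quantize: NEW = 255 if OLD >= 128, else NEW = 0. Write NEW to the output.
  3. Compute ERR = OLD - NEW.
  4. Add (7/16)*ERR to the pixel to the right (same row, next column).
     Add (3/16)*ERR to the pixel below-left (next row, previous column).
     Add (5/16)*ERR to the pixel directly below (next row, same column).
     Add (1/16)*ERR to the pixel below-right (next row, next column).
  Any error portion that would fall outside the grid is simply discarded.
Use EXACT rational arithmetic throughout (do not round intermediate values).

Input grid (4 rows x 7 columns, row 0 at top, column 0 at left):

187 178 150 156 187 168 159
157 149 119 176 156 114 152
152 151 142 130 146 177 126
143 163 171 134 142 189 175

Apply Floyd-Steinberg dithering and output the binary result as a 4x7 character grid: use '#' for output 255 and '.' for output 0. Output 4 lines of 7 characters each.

(0,0): OLD=187 → NEW=255, ERR=-68
(0,1): OLD=593/4 → NEW=255, ERR=-427/4
(0,2): OLD=6611/64 → NEW=0, ERR=6611/64
(0,3): OLD=206021/1024 → NEW=255, ERR=-55099/1024
(0,4): OLD=2678115/16384 → NEW=255, ERR=-1499805/16384
(0,5): OLD=33541557/262144 → NEW=0, ERR=33541557/262144
(0,6): OLD=901685235/4194304 → NEW=255, ERR=-167862285/4194304
(1,0): OLD=7407/64 → NEW=0, ERR=7407/64
(1,1): OLD=92873/512 → NEW=255, ERR=-37687/512
(1,2): OLD=1676349/16384 → NEW=0, ERR=1676349/16384
(1,3): OLD=12664217/65536 → NEW=255, ERR=-4047463/65536
(1,4): OLD=507517387/4194304 → NEW=0, ERR=507517387/4194304
(1,5): OLD=6499409915/33554432 → NEW=255, ERR=-2056970245/33554432
(1,6): OLD=64784414805/536870912 → NEW=0, ERR=64784414805/536870912
(2,0): OLD=1428403/8192 → NEW=255, ERR=-660557/8192
(2,1): OLD=31231265/262144 → NEW=0, ERR=31231265/262144
(2,2): OLD=880452643/4194304 → NEW=255, ERR=-189094877/4194304
(2,3): OLD=4028498763/33554432 → NEW=0, ERR=4028498763/33554432
(2,4): OLD=59320064091/268435456 → NEW=255, ERR=-9130977189/268435456
(2,5): OLD=1487342592489/8589934592 → NEW=255, ERR=-703090728471/8589934592
(2,6): OLD=17051841839855/137438953472 → NEW=0, ERR=17051841839855/137438953472
(3,0): OLD=587790147/4194304 → NEW=255, ERR=-481757373/4194304
(3,1): OLD=4579727303/33554432 → NEW=255, ERR=-3976652857/33554432
(3,2): OLD=36243829541/268435456 → NEW=255, ERR=-32207211739/268435456
(3,3): OLD=117930020579/1073741824 → NEW=0, ERR=117930020579/1073741824
(3,4): OLD=23581479693123/137438953472 → NEW=255, ERR=-11465453442237/137438953472
(3,5): OLD=162795214062393/1099511627776 → NEW=255, ERR=-117580251020487/1099511627776
(3,6): OLD=2847648860979303/17592186044416 → NEW=255, ERR=-1638358580346777/17592186044416
Row 0: ##.##.#
Row 1: .#.#.#.
Row 2: #.#.##.
Row 3: ###.###

Answer: ##.##.#
.#.#.#.
#.#.##.
###.###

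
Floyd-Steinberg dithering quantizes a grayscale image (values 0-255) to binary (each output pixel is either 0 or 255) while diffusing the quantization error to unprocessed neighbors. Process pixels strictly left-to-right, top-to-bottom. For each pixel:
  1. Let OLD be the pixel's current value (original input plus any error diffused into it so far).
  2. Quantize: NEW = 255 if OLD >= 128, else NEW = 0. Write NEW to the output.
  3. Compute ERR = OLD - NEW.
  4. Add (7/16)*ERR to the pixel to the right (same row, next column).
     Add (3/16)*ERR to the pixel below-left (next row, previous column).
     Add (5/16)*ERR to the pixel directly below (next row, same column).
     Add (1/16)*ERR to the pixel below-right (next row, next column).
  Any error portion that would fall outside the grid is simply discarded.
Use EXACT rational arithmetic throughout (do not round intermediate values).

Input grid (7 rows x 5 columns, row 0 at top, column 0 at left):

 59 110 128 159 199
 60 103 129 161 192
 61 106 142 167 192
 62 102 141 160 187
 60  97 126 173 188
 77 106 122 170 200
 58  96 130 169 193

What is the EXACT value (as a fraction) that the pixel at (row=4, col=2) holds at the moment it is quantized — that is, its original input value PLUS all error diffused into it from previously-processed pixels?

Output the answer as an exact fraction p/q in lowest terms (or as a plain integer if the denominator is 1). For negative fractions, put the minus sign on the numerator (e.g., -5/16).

Answer: 210989328175339/1099511627776

Derivation:
(0,0): OLD=59 → NEW=0, ERR=59
(0,1): OLD=2173/16 → NEW=255, ERR=-1907/16
(0,2): OLD=19419/256 → NEW=0, ERR=19419/256
(0,3): OLD=787197/4096 → NEW=255, ERR=-257283/4096
(0,4): OLD=11240683/65536 → NEW=255, ERR=-5470997/65536
(1,0): OLD=14359/256 → NEW=0, ERR=14359/256
(1,1): OLD=221601/2048 → NEW=0, ERR=221601/2048
(1,2): OLD=11850037/65536 → NEW=255, ERR=-4861643/65536
(1,3): OLD=25691217/262144 → NEW=0, ERR=25691217/262144
(1,4): OLD=859258835/4194304 → NEW=255, ERR=-210288685/4194304
(2,0): OLD=3238011/32768 → NEW=0, ERR=3238011/32768
(2,1): OLD=181028345/1048576 → NEW=255, ERR=-86358535/1048576
(2,2): OLD=1810677803/16777216 → NEW=0, ERR=1810677803/16777216
(2,3): OLD=61956610385/268435456 → NEW=255, ERR=-6494430895/268435456
(2,4): OLD=738188131575/4294967296 → NEW=255, ERR=-357028528905/4294967296
(3,0): OLD=1299193547/16777216 → NEW=0, ERR=1299193547/16777216
(3,1): OLD=18327991791/134217728 → NEW=255, ERR=-15897528849/134217728
(3,2): OLD=486288131445/4294967296 → NEW=0, ERR=486288131445/4294967296
(3,3): OLD=1659003332141/8589934592 → NEW=255, ERR=-531429988819/8589934592
(3,4): OLD=18202967299841/137438953472 → NEW=255, ERR=-16843965835519/137438953472
(4,0): OLD=133124174213/2147483648 → NEW=0, ERR=133124174213/2147483648
(4,1): OLD=7777381008901/68719476736 → NEW=0, ERR=7777381008901/68719476736
(4,2): OLD=210989328175339/1099511627776 → NEW=255, ERR=-69386136907541/1099511627776
Target (4,2): original=126, with diffused error = 210989328175339/1099511627776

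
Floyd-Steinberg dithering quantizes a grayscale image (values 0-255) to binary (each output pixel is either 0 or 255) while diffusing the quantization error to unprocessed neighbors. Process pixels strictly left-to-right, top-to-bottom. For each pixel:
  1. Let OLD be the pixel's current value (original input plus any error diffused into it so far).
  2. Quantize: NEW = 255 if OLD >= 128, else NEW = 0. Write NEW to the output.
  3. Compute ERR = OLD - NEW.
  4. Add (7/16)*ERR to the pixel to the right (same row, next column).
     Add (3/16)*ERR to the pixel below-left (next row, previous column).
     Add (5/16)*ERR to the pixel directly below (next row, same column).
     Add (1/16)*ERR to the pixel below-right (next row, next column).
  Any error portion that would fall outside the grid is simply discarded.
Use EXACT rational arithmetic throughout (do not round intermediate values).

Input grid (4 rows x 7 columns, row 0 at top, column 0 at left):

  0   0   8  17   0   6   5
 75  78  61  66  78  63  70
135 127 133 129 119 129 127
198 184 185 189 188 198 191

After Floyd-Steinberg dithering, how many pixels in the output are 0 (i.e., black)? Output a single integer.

(0,0): OLD=0 → NEW=0, ERR=0
(0,1): OLD=0 → NEW=0, ERR=0
(0,2): OLD=8 → NEW=0, ERR=8
(0,3): OLD=41/2 → NEW=0, ERR=41/2
(0,4): OLD=287/32 → NEW=0, ERR=287/32
(0,5): OLD=5081/512 → NEW=0, ERR=5081/512
(0,6): OLD=76527/8192 → NEW=0, ERR=76527/8192
(1,0): OLD=75 → NEW=0, ERR=75
(1,1): OLD=1797/16 → NEW=0, ERR=1797/16
(1,2): OLD=29819/256 → NEW=0, ERR=29819/256
(1,3): OLD=514245/4096 → NEW=0, ERR=514245/4096
(1,4): OLD=9101115/65536 → NEW=255, ERR=-7610565/65536
(1,5): OLD=18462597/1048576 → NEW=0, ERR=18462597/1048576
(1,6): OLD=1363026467/16777216 → NEW=0, ERR=1363026467/16777216
(2,0): OLD=45951/256 → NEW=255, ERR=-19329/256
(2,1): OLD=318653/2048 → NEW=255, ERR=-203587/2048
(2,2): OLD=10254357/65536 → NEW=255, ERR=-6457323/65536
(2,3): OLD=29001653/262144 → NEW=0, ERR=29001653/262144
(2,4): OLD=2386724299/16777216 → NEW=255, ERR=-1891465781/16777216
(2,5): OLD=12502847939/134217728 → NEW=0, ERR=12502847939/134217728
(2,6): OLD=417134629965/2147483648 → NEW=255, ERR=-130473700275/2147483648
(3,0): OLD=5104143/32768 → NEW=255, ERR=-3251697/32768
(3,1): OLD=90520113/1048576 → NEW=0, ERR=90520113/1048576
(3,2): OLD=3464623203/16777216 → NEW=255, ERR=-813566877/16777216
(3,3): OLD=23496194987/134217728 → NEW=255, ERR=-10729325653/134217728
(3,4): OLD=152660202583/1073741824 → NEW=255, ERR=-121143962537/1073741824
(3,5): OLD=5473911835673/34359738368 → NEW=255, ERR=-3287821448167/34359738368
(3,6): OLD=74751443365823/549755813888 → NEW=255, ERR=-65436289175617/549755813888
Output grid:
  Row 0: .......  (7 black, running=7)
  Row 1: ....#..  (6 black, running=13)
  Row 2: ###.#.#  (2 black, running=15)
  Row 3: #.#####  (1 black, running=16)

Answer: 16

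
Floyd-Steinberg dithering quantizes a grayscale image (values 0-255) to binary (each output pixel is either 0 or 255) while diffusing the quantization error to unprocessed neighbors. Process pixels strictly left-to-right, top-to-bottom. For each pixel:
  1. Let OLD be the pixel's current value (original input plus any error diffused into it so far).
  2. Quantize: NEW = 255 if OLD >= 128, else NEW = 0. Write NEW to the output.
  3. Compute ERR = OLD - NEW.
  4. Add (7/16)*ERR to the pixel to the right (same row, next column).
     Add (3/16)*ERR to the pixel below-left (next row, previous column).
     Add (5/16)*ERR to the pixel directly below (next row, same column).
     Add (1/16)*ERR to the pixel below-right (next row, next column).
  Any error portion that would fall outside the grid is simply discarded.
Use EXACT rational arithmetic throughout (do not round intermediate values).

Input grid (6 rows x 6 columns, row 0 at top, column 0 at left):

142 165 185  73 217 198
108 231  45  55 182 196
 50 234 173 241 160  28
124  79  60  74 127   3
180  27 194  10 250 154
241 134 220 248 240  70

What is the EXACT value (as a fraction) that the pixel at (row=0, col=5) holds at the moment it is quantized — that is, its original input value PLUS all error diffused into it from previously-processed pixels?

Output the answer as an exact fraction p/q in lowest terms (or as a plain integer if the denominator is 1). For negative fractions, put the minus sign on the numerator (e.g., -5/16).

Answer: 203129753/1048576

Derivation:
(0,0): OLD=142 → NEW=255, ERR=-113
(0,1): OLD=1849/16 → NEW=0, ERR=1849/16
(0,2): OLD=60303/256 → NEW=255, ERR=-4977/256
(0,3): OLD=264169/4096 → NEW=0, ERR=264169/4096
(0,4): OLD=16070495/65536 → NEW=255, ERR=-641185/65536
(0,5): OLD=203129753/1048576 → NEW=255, ERR=-64257127/1048576
Target (0,5): original=198, with diffused error = 203129753/1048576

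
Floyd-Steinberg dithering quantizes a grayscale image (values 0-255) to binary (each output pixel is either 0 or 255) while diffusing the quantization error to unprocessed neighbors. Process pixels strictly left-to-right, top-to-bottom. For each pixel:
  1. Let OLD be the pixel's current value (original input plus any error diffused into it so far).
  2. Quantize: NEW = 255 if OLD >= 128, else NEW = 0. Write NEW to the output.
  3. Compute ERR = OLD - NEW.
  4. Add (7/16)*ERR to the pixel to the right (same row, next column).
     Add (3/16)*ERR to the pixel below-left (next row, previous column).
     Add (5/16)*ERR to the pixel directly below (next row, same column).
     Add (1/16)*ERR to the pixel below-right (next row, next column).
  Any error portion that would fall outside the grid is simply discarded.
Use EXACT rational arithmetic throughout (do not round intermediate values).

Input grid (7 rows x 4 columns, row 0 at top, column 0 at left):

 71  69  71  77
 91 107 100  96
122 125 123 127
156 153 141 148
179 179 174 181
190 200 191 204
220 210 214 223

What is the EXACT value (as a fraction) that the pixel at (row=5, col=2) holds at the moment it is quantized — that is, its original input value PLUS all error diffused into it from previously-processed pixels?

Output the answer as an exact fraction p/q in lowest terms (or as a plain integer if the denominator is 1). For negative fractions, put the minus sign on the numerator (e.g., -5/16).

Answer: 1645544668579065/8796093022208

Derivation:
(0,0): OLD=71 → NEW=0, ERR=71
(0,1): OLD=1601/16 → NEW=0, ERR=1601/16
(0,2): OLD=29383/256 → NEW=0, ERR=29383/256
(0,3): OLD=521073/4096 → NEW=0, ERR=521073/4096
(1,0): OLD=33779/256 → NEW=255, ERR=-31501/256
(1,1): OLD=226085/2048 → NEW=0, ERR=226085/2048
(1,2): OLD=14042505/65536 → NEW=255, ERR=-2669175/65536
(1,3): OLD=131186959/1048576 → NEW=0, ERR=131186959/1048576
(2,0): OLD=3415911/32768 → NEW=0, ERR=3415911/32768
(2,1): OLD=198996573/1048576 → NEW=255, ERR=-68390307/1048576
(2,2): OLD=235080977/2097152 → NEW=0, ERR=235080977/2097152
(2,3): OLD=7133435693/33554432 → NEW=255, ERR=-1422944467/33554432
(3,0): OLD=2958620535/16777216 → NEW=255, ERR=-1319569545/16777216
(3,1): OLD=33753303273/268435456 → NEW=0, ERR=33753303273/268435456
(3,2): OLD=940656751127/4294967296 → NEW=255, ERR=-154559909353/4294967296
(3,3): OLD=8659324573473/68719476736 → NEW=0, ERR=8659324573473/68719476736
(4,0): OLD=764493492203/4294967296 → NEW=255, ERR=-330723168277/4294967296
(4,1): OLD=5942249444033/34359738368 → NEW=255, ERR=-2819483839807/34359738368
(4,2): OLD=174096276085793/1099511627776 → NEW=255, ERR=-106279188997087/1099511627776
(4,3): OLD=3093409980143159/17592186044416 → NEW=255, ERR=-1392597461182921/17592186044416
(5,0): OLD=82766226388219/549755813888 → NEW=255, ERR=-57421506153221/549755813888
(5,1): OLD=1859916010298813/17592186044416 → NEW=0, ERR=1859916010298813/17592186044416
(5,2): OLD=1645544668579065/8796093022208 → NEW=255, ERR=-597459052083975/8796093022208
Target (5,2): original=191, with diffused error = 1645544668579065/8796093022208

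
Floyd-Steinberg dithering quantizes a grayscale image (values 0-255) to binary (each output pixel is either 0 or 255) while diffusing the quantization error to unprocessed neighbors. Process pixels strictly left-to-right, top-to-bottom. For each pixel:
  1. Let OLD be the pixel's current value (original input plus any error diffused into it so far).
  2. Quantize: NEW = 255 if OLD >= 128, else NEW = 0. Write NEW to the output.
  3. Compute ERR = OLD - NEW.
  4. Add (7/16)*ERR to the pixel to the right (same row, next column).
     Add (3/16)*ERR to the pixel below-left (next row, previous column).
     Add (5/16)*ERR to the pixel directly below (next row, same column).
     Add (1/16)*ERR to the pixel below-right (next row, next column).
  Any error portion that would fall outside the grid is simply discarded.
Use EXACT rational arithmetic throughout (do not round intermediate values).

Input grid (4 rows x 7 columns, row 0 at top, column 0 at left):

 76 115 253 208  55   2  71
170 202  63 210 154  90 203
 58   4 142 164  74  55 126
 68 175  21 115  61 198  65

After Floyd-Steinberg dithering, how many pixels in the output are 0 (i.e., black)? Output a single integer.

Answer: 16

Derivation:
(0,0): OLD=76 → NEW=0, ERR=76
(0,1): OLD=593/4 → NEW=255, ERR=-427/4
(0,2): OLD=13203/64 → NEW=255, ERR=-3117/64
(0,3): OLD=191173/1024 → NEW=255, ERR=-69947/1024
(0,4): OLD=411491/16384 → NEW=0, ERR=411491/16384
(0,5): OLD=3404725/262144 → NEW=0, ERR=3404725/262144
(0,6): OLD=321628659/4194304 → NEW=0, ERR=321628659/4194304
(1,0): OLD=11119/64 → NEW=255, ERR=-5201/64
(1,1): OLD=65897/512 → NEW=255, ERR=-64663/512
(1,2): OLD=-441603/16384 → NEW=0, ERR=-441603/16384
(1,3): OLD=11699945/65536 → NEW=255, ERR=-5011735/65536
(1,4): OLD=530821259/4194304 → NEW=0, ERR=530821259/4194304
(1,5): OLD=5549076123/33554432 → NEW=255, ERR=-3007304037/33554432
(1,6): OLD=101234618037/536870912 → NEW=255, ERR=-35667464523/536870912
(2,0): OLD=73107/8192 → NEW=0, ERR=73107/8192
(2,1): OLD=-10930271/262144 → NEW=0, ERR=-10930271/262144
(2,2): OLD=390502755/4194304 → NEW=0, ERR=390502755/4194304
(2,3): OLD=6807515595/33554432 → NEW=255, ERR=-1748864565/33554432
(2,4): OLD=18565662731/268435456 → NEW=0, ERR=18565662731/268435456
(2,5): OLD=452724085417/8589934592 → NEW=0, ERR=452724085417/8589934592
(2,6): OLD=16863109740079/137438953472 → NEW=0, ERR=16863109740079/137438953472
(3,0): OLD=264118979/4194304 → NEW=0, ERR=264118979/4194304
(3,1): OLD=6963700711/33554432 → NEW=255, ERR=-1592679449/33554432
(3,2): OLD=4549987413/268435456 → NEW=0, ERR=4549987413/268435456
(3,3): OLD=134126433211/1073741824 → NEW=0, ERR=134126433211/1073741824
(3,4): OLD=19775825386179/137438953472 → NEW=255, ERR=-15271107749181/137438953472
(3,5): OLD=212410862863449/1099511627776 → NEW=255, ERR=-67964602219431/1099511627776
(3,6): OLD=1400212949887559/17592186044416 → NEW=0, ERR=1400212949887559/17592186044416
Output grid:
  Row 0: .###...  (4 black, running=4)
  Row 1: ##.#.##  (2 black, running=6)
  Row 2: ...#...  (6 black, running=12)
  Row 3: .#..##.  (4 black, running=16)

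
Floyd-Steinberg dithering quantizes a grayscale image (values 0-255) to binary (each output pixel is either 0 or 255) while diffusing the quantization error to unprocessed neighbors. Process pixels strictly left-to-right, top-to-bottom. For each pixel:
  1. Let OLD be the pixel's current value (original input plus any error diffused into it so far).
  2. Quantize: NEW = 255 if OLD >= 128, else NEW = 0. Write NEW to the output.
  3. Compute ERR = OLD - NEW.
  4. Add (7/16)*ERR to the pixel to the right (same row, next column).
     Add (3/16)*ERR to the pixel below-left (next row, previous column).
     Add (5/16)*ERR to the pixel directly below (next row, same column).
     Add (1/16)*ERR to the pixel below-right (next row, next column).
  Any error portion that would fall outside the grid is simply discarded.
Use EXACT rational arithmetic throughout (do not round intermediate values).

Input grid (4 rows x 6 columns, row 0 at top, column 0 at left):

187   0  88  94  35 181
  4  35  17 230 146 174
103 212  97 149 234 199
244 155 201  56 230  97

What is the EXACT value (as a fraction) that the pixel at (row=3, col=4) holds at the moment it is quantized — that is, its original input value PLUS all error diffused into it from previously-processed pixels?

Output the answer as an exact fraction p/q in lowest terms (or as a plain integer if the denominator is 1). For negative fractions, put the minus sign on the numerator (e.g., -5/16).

Answer: 32462350626187/137438953472

Derivation:
(0,0): OLD=187 → NEW=255, ERR=-68
(0,1): OLD=-119/4 → NEW=0, ERR=-119/4
(0,2): OLD=4799/64 → NEW=0, ERR=4799/64
(0,3): OLD=129849/1024 → NEW=0, ERR=129849/1024
(0,4): OLD=1482383/16384 → NEW=0, ERR=1482383/16384
(0,5): OLD=57824745/262144 → NEW=255, ERR=-9021975/262144
(1,0): OLD=-1461/64 → NEW=0, ERR=-1461/64
(1,1): OLD=13069/512 → NEW=0, ERR=13069/512
(1,2): OLD=1204497/16384 → NEW=0, ERR=1204497/16384
(1,3): OLD=21197053/65536 → NEW=255, ERR=4485373/65536
(1,4): OLD=862724887/4194304 → NEW=255, ERR=-206822633/4194304
(1,5): OLD=9886915953/67108864 → NEW=255, ERR=-7225844367/67108864
(2,0): OLD=824543/8192 → NEW=0, ERR=824543/8192
(2,1): OLD=72448645/262144 → NEW=255, ERR=5601925/262144
(2,2): OLD=602936527/4194304 → NEW=255, ERR=-466610993/4194304
(2,3): OLD=3928073239/33554432 → NEW=0, ERR=3928073239/33554432
(2,4): OLD=272618290373/1073741824 → NEW=255, ERR=-1185874747/1073741824
(2,5): OLD=2779478700979/17179869184 → NEW=255, ERR=-1601387940941/17179869184
(3,0): OLD=1172142831/4194304 → NEW=255, ERR=102595311/4194304
(3,1): OLD=5295264067/33554432 → NEW=255, ERR=-3261116093/33554432
(3,2): OLD=39460033529/268435456 → NEW=255, ERR=-28991007751/268435456
(3,3): OLD=655806137067/17179869184 → NEW=0, ERR=655806137067/17179869184
(3,4): OLD=32462350626187/137438953472 → NEW=255, ERR=-2584582509173/137438953472
Target (3,4): original=230, with diffused error = 32462350626187/137438953472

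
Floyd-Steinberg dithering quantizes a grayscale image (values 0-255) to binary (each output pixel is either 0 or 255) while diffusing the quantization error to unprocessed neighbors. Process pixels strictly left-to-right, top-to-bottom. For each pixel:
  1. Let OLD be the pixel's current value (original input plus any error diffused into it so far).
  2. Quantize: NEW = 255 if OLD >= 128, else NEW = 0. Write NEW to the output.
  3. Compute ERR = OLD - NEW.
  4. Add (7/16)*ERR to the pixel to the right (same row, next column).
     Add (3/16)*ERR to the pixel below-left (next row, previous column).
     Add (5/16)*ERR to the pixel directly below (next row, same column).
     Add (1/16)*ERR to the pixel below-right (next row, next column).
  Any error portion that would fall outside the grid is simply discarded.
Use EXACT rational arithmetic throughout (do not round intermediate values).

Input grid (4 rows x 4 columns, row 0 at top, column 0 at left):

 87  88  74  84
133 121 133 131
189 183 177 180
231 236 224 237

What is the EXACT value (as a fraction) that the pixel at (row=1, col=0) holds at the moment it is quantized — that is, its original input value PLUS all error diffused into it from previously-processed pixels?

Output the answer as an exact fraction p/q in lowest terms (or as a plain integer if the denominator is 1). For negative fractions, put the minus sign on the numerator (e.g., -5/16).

(0,0): OLD=87 → NEW=0, ERR=87
(0,1): OLD=2017/16 → NEW=0, ERR=2017/16
(0,2): OLD=33063/256 → NEW=255, ERR=-32217/256
(0,3): OLD=118545/4096 → NEW=0, ERR=118545/4096
(1,0): OLD=47059/256 → NEW=255, ERR=-18221/256
Target (1,0): original=133, with diffused error = 47059/256

Answer: 47059/256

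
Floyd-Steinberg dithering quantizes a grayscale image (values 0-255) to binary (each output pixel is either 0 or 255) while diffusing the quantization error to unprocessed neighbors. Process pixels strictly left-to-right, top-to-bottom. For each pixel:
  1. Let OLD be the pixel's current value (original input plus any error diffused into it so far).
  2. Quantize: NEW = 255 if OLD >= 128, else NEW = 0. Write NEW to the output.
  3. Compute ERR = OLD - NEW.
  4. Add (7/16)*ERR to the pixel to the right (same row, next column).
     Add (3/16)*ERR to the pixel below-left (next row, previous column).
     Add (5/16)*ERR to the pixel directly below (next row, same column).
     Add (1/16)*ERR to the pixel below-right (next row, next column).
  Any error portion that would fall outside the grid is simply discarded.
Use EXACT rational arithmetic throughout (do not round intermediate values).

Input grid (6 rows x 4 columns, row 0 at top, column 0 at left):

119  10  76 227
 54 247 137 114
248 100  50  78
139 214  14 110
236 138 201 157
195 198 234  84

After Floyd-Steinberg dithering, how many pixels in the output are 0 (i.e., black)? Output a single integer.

Answer: 11

Derivation:
(0,0): OLD=119 → NEW=0, ERR=119
(0,1): OLD=993/16 → NEW=0, ERR=993/16
(0,2): OLD=26407/256 → NEW=0, ERR=26407/256
(0,3): OLD=1114641/4096 → NEW=255, ERR=70161/4096
(1,0): OLD=26323/256 → NEW=0, ERR=26323/256
(1,1): OLD=692549/2048 → NEW=255, ERR=170309/2048
(1,2): OLD=13940009/65536 → NEW=255, ERR=-2771671/65536
(1,3): OLD=112509039/1048576 → NEW=0, ERR=112509039/1048576
(2,0): OLD=9690311/32768 → NEW=255, ERR=1334471/32768
(2,1): OLD=149213309/1048576 → NEW=255, ERR=-118173571/1048576
(2,2): OLD=26829681/2097152 → NEW=0, ERR=26829681/2097152
(2,3): OLD=3841450381/33554432 → NEW=0, ERR=3841450381/33554432
(3,0): OLD=2191027671/16777216 → NEW=255, ERR=-2087162409/16777216
(3,1): OLD=34708326537/268435456 → NEW=255, ERR=-33742714743/268435456
(3,2): OLD=-96956090249/4294967296 → NEW=0, ERR=-96956090249/4294967296
(3,3): OLD=9393925239745/68719476736 → NEW=255, ERR=-8129541327935/68719476736
(4,0): OLD=745411144907/4294967296 → NEW=255, ERR=-349805515573/4294967296
(4,1): OLD=1755025076833/34359738368 → NEW=0, ERR=1755025076833/34359738368
(4,2): OLD=204788942080705/1099511627776 → NEW=255, ERR=-75586523002175/1099511627776
(4,3): OLD=1557683482619543/17592186044416 → NEW=0, ERR=1557683482619543/17592186044416
(5,0): OLD=98475238315739/549755813888 → NEW=255, ERR=-41712494225701/549755813888
(5,1): OLD=2863772148934621/17592186044416 → NEW=255, ERR=-1622235292391459/17592186044416
(5,2): OLD=1688568717205513/8796093022208 → NEW=255, ERR=-554435003457527/8796093022208
(5,3): OLD=22460841040352641/281474976710656 → NEW=0, ERR=22460841040352641/281474976710656
Output grid:
  Row 0: ...#  (3 black, running=3)
  Row 1: .##.  (2 black, running=5)
  Row 2: ##..  (2 black, running=7)
  Row 3: ##.#  (1 black, running=8)
  Row 4: #.#.  (2 black, running=10)
  Row 5: ###.  (1 black, running=11)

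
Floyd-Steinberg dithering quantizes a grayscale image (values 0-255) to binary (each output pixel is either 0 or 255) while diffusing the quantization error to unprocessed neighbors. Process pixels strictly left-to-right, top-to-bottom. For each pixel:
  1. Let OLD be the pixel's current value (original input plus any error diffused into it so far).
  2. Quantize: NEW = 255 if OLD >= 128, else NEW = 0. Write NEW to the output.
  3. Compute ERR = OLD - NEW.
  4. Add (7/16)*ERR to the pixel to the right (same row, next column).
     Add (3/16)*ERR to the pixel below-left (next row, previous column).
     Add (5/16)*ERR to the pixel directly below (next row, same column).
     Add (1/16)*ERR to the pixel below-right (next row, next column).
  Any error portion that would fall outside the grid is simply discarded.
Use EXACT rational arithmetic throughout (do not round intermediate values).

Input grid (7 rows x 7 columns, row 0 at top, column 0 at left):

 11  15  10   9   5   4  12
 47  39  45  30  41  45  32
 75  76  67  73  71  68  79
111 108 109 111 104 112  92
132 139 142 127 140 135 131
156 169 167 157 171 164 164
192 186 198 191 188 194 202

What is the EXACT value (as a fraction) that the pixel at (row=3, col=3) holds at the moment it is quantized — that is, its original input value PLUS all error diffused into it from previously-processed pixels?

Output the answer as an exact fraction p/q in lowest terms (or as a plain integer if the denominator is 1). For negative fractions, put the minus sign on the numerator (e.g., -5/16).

Answer: 532668746379/4294967296

Derivation:
(0,0): OLD=11 → NEW=0, ERR=11
(0,1): OLD=317/16 → NEW=0, ERR=317/16
(0,2): OLD=4779/256 → NEW=0, ERR=4779/256
(0,3): OLD=70317/4096 → NEW=0, ERR=70317/4096
(0,4): OLD=819899/65536 → NEW=0, ERR=819899/65536
(0,5): OLD=9933597/1048576 → NEW=0, ERR=9933597/1048576
(0,6): OLD=270861771/16777216 → NEW=0, ERR=270861771/16777216
(1,0): OLD=13863/256 → NEW=0, ERR=13863/256
(1,1): OLD=149649/2048 → NEW=0, ERR=149649/2048
(1,2): OLD=5718629/65536 → NEW=0, ERR=5718629/65536
(1,3): OLD=20199041/262144 → NEW=0, ERR=20199041/262144
(1,4): OLD=1366832867/16777216 → NEW=0, ERR=1366832867/16777216
(1,5): OLD=11732296403/134217728 → NEW=0, ERR=11732296403/134217728
(1,6): OLD=162951522813/2147483648 → NEW=0, ERR=162951522813/2147483648
(2,0): OLD=3461067/32768 → NEW=0, ERR=3461067/32768
(2,1): OLD=172795369/1048576 → NEW=255, ERR=-94591511/1048576
(2,2): OLD=1238431995/16777216 → NEW=0, ERR=1238431995/16777216
(2,3): OLD=20146486499/134217728 → NEW=255, ERR=-14079034141/134217728
(2,4): OLD=77065106451/1073741824 → NEW=0, ERR=77065106451/1073741824
(2,5): OLD=5017766586993/34359738368 → NEW=255, ERR=-3743966696847/34359738368
(2,6): OLD=33262532123431/549755813888 → NEW=0, ERR=33262532123431/549755813888
(3,0): OLD=2132267163/16777216 → NEW=0, ERR=2132267163/16777216
(3,1): OLD=20918470399/134217728 → NEW=255, ERR=-13307050241/134217728
(3,2): OLD=68059414957/1073741824 → NEW=0, ERR=68059414957/1073741824
(3,3): OLD=532668746379/4294967296 → NEW=0, ERR=532668746379/4294967296
Target (3,3): original=111, with diffused error = 532668746379/4294967296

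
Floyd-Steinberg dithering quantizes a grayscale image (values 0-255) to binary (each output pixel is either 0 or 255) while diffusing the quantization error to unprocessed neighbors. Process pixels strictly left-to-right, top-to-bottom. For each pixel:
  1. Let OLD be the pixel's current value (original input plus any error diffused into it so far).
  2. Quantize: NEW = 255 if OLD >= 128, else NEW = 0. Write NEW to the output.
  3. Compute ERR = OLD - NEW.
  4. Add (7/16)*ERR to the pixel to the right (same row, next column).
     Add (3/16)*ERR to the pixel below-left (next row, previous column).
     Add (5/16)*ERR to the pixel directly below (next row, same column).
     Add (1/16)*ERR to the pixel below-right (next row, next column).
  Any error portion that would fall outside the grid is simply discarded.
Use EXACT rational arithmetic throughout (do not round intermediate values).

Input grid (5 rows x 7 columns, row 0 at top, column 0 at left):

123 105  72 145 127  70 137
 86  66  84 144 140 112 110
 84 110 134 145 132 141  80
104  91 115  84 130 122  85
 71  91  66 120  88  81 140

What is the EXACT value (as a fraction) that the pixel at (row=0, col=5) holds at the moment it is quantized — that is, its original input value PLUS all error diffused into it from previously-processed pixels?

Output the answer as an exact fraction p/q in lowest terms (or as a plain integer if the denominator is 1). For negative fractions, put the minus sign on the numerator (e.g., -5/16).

Answer: 112211421/1048576

Derivation:
(0,0): OLD=123 → NEW=0, ERR=123
(0,1): OLD=2541/16 → NEW=255, ERR=-1539/16
(0,2): OLD=7659/256 → NEW=0, ERR=7659/256
(0,3): OLD=647533/4096 → NEW=255, ERR=-396947/4096
(0,4): OLD=5544443/65536 → NEW=0, ERR=5544443/65536
(0,5): OLD=112211421/1048576 → NEW=0, ERR=112211421/1048576
Target (0,5): original=70, with diffused error = 112211421/1048576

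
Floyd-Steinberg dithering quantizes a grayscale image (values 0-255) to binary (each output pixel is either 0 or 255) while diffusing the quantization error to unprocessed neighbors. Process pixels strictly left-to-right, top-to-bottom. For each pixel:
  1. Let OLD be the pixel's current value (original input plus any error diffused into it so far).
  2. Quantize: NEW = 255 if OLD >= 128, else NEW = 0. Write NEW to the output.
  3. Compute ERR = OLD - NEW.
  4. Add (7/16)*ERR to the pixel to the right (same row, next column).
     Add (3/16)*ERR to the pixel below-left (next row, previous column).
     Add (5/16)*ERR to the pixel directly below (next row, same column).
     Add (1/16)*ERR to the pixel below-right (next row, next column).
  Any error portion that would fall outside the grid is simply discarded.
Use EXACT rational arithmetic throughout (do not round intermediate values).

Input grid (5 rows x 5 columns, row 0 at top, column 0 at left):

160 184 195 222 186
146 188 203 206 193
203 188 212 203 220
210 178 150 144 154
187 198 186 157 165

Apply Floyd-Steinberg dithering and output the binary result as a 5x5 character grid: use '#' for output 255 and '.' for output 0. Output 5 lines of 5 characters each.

(0,0): OLD=160 → NEW=255, ERR=-95
(0,1): OLD=2279/16 → NEW=255, ERR=-1801/16
(0,2): OLD=37313/256 → NEW=255, ERR=-27967/256
(0,3): OLD=713543/4096 → NEW=255, ERR=-330937/4096
(0,4): OLD=9873137/65536 → NEW=255, ERR=-6838543/65536
(1,0): OLD=24373/256 → NEW=0, ERR=24373/256
(1,1): OLD=344179/2048 → NEW=255, ERR=-178061/2048
(1,2): OLD=7119727/65536 → NEW=0, ERR=7119727/65536
(1,3): OLD=52923651/262144 → NEW=255, ERR=-13923069/262144
(1,4): OLD=554088361/4194304 → NEW=255, ERR=-515459159/4194304
(2,0): OLD=7092641/32768 → NEW=255, ERR=-1263199/32768
(2,1): OLD=178556411/1048576 → NEW=255, ERR=-88830469/1048576
(2,2): OLD=3246290609/16777216 → NEW=255, ERR=-1031899471/16777216
(2,3): OLD=38450859395/268435456 → NEW=255, ERR=-30000181885/268435456
(2,4): OLD=555687378389/4294967296 → NEW=255, ERR=-539529282091/4294967296
(3,0): OLD=3054612113/16777216 → NEW=255, ERR=-1223577967/16777216
(3,1): OLD=14183785789/134217728 → NEW=0, ERR=14183785789/134217728
(3,2): OLD=647524992047/4294967296 → NEW=255, ERR=-447691668433/4294967296
(3,3): OLD=309874288663/8589934592 → NEW=0, ERR=309874288663/8589934592
(3,4): OLD=16979420214099/137438953472 → NEW=0, ERR=16979420214099/137438953472
(4,0): OLD=395187680863/2147483648 → NEW=255, ERR=-152420649377/2147483648
(4,1): OLD=12085662063839/68719476736 → NEW=255, ERR=-5437804503841/68719476736
(4,2): OLD=145328279016689/1099511627776 → NEW=255, ERR=-135047186066191/1099511627776
(4,3): OLD=2307859469273823/17592186044416 → NEW=255, ERR=-2178147972052257/17592186044416
(4,4): OLD=42697786833097625/281474976710656 → NEW=255, ERR=-29078332228119655/281474976710656
Row 0: #####
Row 1: .#.##
Row 2: #####
Row 3: #.#..
Row 4: #####

Answer: #####
.#.##
#####
#.#..
#####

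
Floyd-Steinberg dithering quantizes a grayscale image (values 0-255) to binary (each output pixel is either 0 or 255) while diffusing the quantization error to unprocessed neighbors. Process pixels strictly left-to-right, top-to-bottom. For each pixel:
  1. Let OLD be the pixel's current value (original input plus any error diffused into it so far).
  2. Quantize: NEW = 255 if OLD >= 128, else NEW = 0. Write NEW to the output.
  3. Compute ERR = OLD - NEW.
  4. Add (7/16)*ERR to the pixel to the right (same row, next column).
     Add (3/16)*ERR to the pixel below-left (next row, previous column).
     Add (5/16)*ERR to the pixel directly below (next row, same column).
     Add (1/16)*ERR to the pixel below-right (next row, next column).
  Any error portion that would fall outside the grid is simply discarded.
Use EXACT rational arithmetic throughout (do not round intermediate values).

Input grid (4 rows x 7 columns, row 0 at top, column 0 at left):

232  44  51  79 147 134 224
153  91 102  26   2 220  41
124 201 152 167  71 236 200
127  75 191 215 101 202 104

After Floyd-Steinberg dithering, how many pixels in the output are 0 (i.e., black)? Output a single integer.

(0,0): OLD=232 → NEW=255, ERR=-23
(0,1): OLD=543/16 → NEW=0, ERR=543/16
(0,2): OLD=16857/256 → NEW=0, ERR=16857/256
(0,3): OLD=441583/4096 → NEW=0, ERR=441583/4096
(0,4): OLD=12724873/65536 → NEW=255, ERR=-3986807/65536
(0,5): OLD=112601535/1048576 → NEW=0, ERR=112601535/1048576
(0,6): OLD=4546307129/16777216 → NEW=255, ERR=268117049/16777216
(1,0): OLD=38957/256 → NEW=255, ERR=-26323/256
(1,1): OLD=138299/2048 → NEW=0, ERR=138299/2048
(1,2): OLD=11433175/65536 → NEW=255, ERR=-5278505/65536
(1,3): OLD=4498763/262144 → NEW=0, ERR=4498763/262144
(1,4): OLD=291425089/16777216 → NEW=0, ERR=291425089/16777216
(1,5): OLD=34943813649/134217728 → NEW=255, ERR=718293009/134217728
(1,6): OLD=118212559071/2147483648 → NEW=0, ERR=118212559071/2147483648
(2,0): OLD=3425209/32768 → NEW=0, ERR=3425209/32768
(2,1): OLD=258270339/1048576 → NEW=255, ERR=-9116541/1048576
(2,2): OLD=2188834889/16777216 → NEW=255, ERR=-2089355191/16777216
(2,3): OLD=15582908481/134217728 → NEW=0, ERR=15582908481/134217728
(2,4): OLD=138833473809/1073741824 → NEW=255, ERR=-134970691311/1073741824
(2,5): OLD=6668712105819/34359738368 → NEW=255, ERR=-2093021178021/34359738368
(2,6): OLD=104940902267437/549755813888 → NEW=255, ERR=-35246830274003/549755813888
(3,0): OLD=2651390249/16777216 → NEW=255, ERR=-1626799831/16777216
(3,1): OLD=1750689269/134217728 → NEW=0, ERR=1750689269/134217728
(3,2): OLD=192215901103/1073741824 → NEW=255, ERR=-81588264017/1073741824
(3,3): OLD=801809889881/4294967296 → NEW=255, ERR=-293406770599/4294967296
(3,4): OLD=15209408476457/549755813888 → NEW=0, ERR=15209408476457/549755813888
(3,5): OLD=770494735403147/4398046511104 → NEW=255, ERR=-351007124928373/4398046511104
(3,6): OLD=3183519598231637/70368744177664 → NEW=0, ERR=3183519598231637/70368744177664
Output grid:
  Row 0: #...#.#  (4 black, running=4)
  Row 1: #.#..#.  (4 black, running=8)
  Row 2: .##.###  (2 black, running=10)
  Row 3: #.##.#.  (3 black, running=13)

Answer: 13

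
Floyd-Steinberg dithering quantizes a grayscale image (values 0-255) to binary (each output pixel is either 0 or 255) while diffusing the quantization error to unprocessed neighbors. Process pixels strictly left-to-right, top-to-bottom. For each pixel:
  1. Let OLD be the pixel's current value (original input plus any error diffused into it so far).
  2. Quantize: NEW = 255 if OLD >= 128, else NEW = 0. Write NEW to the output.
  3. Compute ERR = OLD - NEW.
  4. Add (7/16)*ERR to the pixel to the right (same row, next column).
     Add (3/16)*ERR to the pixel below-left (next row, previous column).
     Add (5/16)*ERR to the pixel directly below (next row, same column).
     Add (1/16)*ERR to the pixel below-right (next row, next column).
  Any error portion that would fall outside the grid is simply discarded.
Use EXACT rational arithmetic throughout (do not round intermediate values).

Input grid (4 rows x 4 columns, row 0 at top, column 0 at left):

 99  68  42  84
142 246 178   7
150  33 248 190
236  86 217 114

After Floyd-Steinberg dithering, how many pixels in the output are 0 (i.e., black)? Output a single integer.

(0,0): OLD=99 → NEW=0, ERR=99
(0,1): OLD=1781/16 → NEW=0, ERR=1781/16
(0,2): OLD=23219/256 → NEW=0, ERR=23219/256
(0,3): OLD=506597/4096 → NEW=0, ERR=506597/4096
(1,0): OLD=49615/256 → NEW=255, ERR=-15665/256
(1,1): OLD=567721/2048 → NEW=255, ERR=45481/2048
(1,2): OLD=16135389/65536 → NEW=255, ERR=-576291/65536
(1,3): OLD=49777819/1048576 → NEW=0, ERR=49777819/1048576
(2,0): OLD=4425043/32768 → NEW=255, ERR=-3930797/32768
(2,1): OLD=-18890303/1048576 → NEW=0, ERR=-18890303/1048576
(2,2): OLD=519379237/2097152 → NEW=255, ERR=-15394523/2097152
(2,3): OLD=6746917297/33554432 → NEW=255, ERR=-1809462863/33554432
(3,0): OLD=3273824547/16777216 → NEW=255, ERR=-1004365533/16777216
(3,1): OLD=12161629629/268435456 → NEW=0, ERR=12161629629/268435456
(3,2): OLD=959023789635/4294967296 → NEW=255, ERR=-136192870845/4294967296
(3,3): OLD=5691086036565/68719476736 → NEW=0, ERR=5691086036565/68719476736
Output grid:
  Row 0: ....  (4 black, running=4)
  Row 1: ###.  (1 black, running=5)
  Row 2: #.##  (1 black, running=6)
  Row 3: #.#.  (2 black, running=8)

Answer: 8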